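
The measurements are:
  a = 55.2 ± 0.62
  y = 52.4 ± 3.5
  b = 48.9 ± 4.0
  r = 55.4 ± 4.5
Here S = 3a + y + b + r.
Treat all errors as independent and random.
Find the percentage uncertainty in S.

2.24%

Each term contributes (cᵢ δxᵢ)² to (δS)²:
  (3·δa)² = 3.46;  (δy)² = 12.2;  (δb)² = 16.0;  (δr)² = 20.2
δS = √(52.0) = 7.21
S = 322, so δS/S = 7.21/322 = 0.0224.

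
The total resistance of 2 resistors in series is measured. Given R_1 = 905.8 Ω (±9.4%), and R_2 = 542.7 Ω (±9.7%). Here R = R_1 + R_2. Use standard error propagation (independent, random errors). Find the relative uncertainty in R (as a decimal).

0.0691

Sums and differences: (δR)² = Σ (cᵢ δxᵢ)².
  (δR_1)² = 7250;  (δR_2)² = 2770
δR = √(10000) = 100 Ω
R = 1448 Ω, so δR/R = 100/1448 = 0.0691.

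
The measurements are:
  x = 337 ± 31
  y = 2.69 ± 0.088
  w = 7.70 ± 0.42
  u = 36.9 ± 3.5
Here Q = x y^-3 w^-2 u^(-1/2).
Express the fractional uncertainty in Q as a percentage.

18.0%

Relative error in a monomial: (δQ/Q)² = Σ (nᵢ · δxᵢ/xᵢ)².
  (1·δx/x)² = (1×0.0920)² = 0.00846;  (-3·δy/y)² = (-3×0.0327)² = 0.00963;  (-2·δw/w)² = (-2×0.0545)² = 0.0119;  (−½·δu/u)² = (-0.5×0.0949)² = 0.00225
δQ/Q = √(0.0322) = 0.180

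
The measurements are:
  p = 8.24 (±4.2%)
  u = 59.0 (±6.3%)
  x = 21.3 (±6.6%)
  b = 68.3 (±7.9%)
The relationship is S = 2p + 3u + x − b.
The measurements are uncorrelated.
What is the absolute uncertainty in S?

12.5

Absolute uncertainties add in quadrature for a linear combination:
  (2·δp)² = 0.479;  (3·δu)² = 124;  (δx)² = 1.98;  (δb)² = 29.1
δS = √(156) = 12.5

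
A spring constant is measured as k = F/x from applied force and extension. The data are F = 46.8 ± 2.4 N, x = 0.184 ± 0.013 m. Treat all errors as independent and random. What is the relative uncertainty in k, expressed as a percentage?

8.73%

Relative error in a monomial: (δk/k)² = Σ (nᵢ · δxᵢ/xᵢ)².
  (1·δF/F)² = (1×0.0513)² = 0.00263;  (-1·δx/x)² = (-1×0.0707)² = 0.00499
δk/k = √(0.00762) = 0.0873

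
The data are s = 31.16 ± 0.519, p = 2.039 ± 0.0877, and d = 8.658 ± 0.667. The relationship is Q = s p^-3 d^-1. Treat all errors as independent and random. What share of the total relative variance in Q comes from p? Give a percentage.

(δQ/Q)² = (1·δs/s)² + (-3·δp/p)² + (-1·δd/d)²
  s term: (1×0.0167)² = 0.000277
  p term: (-3×0.0430)² = 0.0166
  d term: (-1×0.0770)² = 0.00593
Total = 0.0229. Share from p = 0.0166/0.0229 = 0.728.

72.8%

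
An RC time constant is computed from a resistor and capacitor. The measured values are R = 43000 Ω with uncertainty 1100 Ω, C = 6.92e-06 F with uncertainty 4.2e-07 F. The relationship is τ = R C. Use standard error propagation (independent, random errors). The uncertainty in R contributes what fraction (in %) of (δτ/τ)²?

15.1%

(δτ/τ)² = (1·δR/R)² + (1·δC/C)²
  R term: (1×0.0256)² = 0.000654
  C term: (1×0.0607)² = 0.00368
Total = 0.00434. Share from R = 0.000654/0.00434 = 0.151.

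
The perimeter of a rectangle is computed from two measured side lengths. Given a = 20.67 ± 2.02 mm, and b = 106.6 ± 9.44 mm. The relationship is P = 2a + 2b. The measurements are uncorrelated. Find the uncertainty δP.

P is a linear combination, so absolute uncertainties add in quadrature:
  (2·δa)² = 16.3;  (2·δb)² = 356
δP = √(373) = 19.3 mm

19.3 mm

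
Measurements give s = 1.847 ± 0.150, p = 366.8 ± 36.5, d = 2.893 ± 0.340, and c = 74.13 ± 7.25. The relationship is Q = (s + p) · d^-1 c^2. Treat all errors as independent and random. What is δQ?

1.74e+05

Let u = s + p = 368.6. δu = √(δs² + δp²) = √(0.0225 + 1330) = 36.5, so δu/u = 0.0990.
Q is then a monomial in u, d, c:
δQ/Q = √((δu/u)² + (-1·δd/d)² + (2·δc/c)²) = √(0.00980 + 0.0138 + 0.0383) = 0.249
Q = 700200, so δQ = 0.249 × 700200 = 1.74e+05.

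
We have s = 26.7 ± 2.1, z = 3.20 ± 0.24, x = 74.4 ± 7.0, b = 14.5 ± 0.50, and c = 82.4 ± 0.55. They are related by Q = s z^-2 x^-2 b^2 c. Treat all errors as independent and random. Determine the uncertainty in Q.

2.14

Since Q is a product/quotient, work with relative uncertainties:
  (1·δs/s)² = (1×0.0787)² = 0.00619;  (-2·δz/z)² = (-2×0.0750)² = 0.0225;  (-2·δx/x)² = (-2×0.0941)² = 0.0354;  (2·δb/b)² = (2×0.0345)² = 0.00476;  (1·δc/c)² = (1×0.00667)² = 4.46e-05
δQ/Q = √(0.0689) = 0.262
Q = 8.16, so δQ = 0.262 × 8.16 = 2.14.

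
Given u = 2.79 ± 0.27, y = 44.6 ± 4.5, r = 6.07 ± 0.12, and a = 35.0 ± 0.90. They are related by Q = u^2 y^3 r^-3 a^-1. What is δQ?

Since Q is a product/quotient, work with relative uncertainties:
  (2·δu/u)² = (2×0.0968)² = 0.0375;  (3·δy/y)² = (3×0.101)² = 0.0916;  (-3·δr/r)² = (-3×0.0198)² = 0.00352;  (-1·δa/a)² = (-1×0.0257)² = 0.000661
δQ/Q = √(0.133) = 0.365
Q = 88.2, so δQ = 0.365 × 88.2 = 32.2.

32.2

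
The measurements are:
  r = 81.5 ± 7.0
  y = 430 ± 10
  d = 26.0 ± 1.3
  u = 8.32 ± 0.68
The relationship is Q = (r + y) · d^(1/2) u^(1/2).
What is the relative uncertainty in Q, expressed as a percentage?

5.35%

Let w = r + y = 512. δw = √(δr² + δy²) = √(49.0 + 100) = 12.2, so δw/w = 0.0239.
Q is then a monomial in w, d, u:
δQ/Q = √((δw/w)² + (½·δd/d)² + (½·δu/u)²) = √(0.000570 + 0.000625 + 0.00167) = 0.0535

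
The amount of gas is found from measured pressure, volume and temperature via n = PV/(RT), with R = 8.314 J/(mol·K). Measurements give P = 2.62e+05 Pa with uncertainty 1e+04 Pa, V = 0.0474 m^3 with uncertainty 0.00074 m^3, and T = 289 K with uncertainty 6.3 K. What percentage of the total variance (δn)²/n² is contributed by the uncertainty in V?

(δn/n)² = (1·δP/P)² + (1·δV/V)² + (-1·δT/T)²
  P term: (1×0.0382)² = 0.00146
  V term: (1×0.0156)² = 0.000244
  T term: (-1×0.0218)² = 0.000475
Total = 0.00218. Share from V = 0.000244/0.00218 = 0.112.

11.2%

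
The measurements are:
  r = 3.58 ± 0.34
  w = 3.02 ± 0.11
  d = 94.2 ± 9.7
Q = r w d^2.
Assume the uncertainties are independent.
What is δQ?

Since Q is a product/quotient, work with relative uncertainties:
  (1·δr/r)² = (1×0.0950)² = 0.00902;  (1·δw/w)² = (1×0.0364)² = 0.00133;  (2·δd/d)² = (2×0.103)² = 0.0424
δQ/Q = √(0.0528) = 0.230
Q = 95900, so δQ = 0.230 × 95900 = 22000.

22000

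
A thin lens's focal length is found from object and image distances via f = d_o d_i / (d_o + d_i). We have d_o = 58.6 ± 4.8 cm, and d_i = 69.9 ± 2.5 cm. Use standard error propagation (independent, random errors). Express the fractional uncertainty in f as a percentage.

∂f/∂d_o = (d_i/(d_o+d_i))² = 0.296;  ∂f/∂d_i = (d_o/(d_o+d_i))² = 0.208
δf = √((∂f/∂d_o · δd_o)² + (∂f/∂d_i · δd_i)²) = √(2.02 + 0.270) = 1.51 cm
f = 31.9 cm, so δf/f = 1.51/31.9 = 0.0474.

4.74%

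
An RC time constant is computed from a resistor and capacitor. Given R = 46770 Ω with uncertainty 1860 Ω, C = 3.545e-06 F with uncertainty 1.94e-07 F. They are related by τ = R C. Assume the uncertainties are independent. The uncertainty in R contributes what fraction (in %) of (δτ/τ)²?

(δτ/τ)² = (1·δR/R)² + (1·δC/C)²
  R term: (1×0.0398)² = 0.00158
  C term: (1×0.0547)² = 0.00299
Total = 0.00458. Share from R = 0.00158/0.00458 = 0.346.

34.6%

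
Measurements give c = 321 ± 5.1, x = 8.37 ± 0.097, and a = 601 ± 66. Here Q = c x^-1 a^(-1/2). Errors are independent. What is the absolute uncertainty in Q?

0.0912

For a monomial Q ∝ c, x^-1, a^(-1/2), fractional errors add in quadrature:
  (1·δc/c)² = (1×0.0159)² = 0.000252;  (-1·δx/x)² = (-1×0.0116)² = 0.000134;  (−½·δa/a)² = (-0.5×0.110)² = 0.00301
δQ/Q = √(0.00340) = 0.0583
Q = 1.56, so δQ = 0.0583 × 1.56 = 0.0912.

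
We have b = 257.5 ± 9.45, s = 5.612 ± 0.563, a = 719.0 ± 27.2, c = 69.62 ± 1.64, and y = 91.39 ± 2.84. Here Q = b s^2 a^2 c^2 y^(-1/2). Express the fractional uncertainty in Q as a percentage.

Relative error in a monomial: (δQ/Q)² = Σ (nᵢ · δxᵢ/xᵢ)².
  (1·δb/b)² = (1×0.0367)² = 0.00135;  (2·δs/s)² = (2×0.100)² = 0.0403;  (2·δa/a)² = (2×0.0378)² = 0.00572;  (2·δc/c)² = (2×0.0236)² = 0.00222;  (−½·δy/y)² = (-0.5×0.0311)² = 0.000241
δQ/Q = √(0.0498) = 0.223

22.3%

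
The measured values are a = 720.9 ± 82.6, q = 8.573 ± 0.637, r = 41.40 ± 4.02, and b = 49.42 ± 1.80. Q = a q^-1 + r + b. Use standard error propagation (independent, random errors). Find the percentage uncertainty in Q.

7.03%

Let p = a·q^-1 = 84.09. δp/p = √((1·δa/a)² + (-1·δq/q)²) = √(0.0131 + 0.00552) = 0.137, so δp = 11.5.
Q = p + r + b: δQ = √(δp² + δr² + δb²) = √(132 + 16.2 + 3.24) = 12.3
Q = 174.9, so δQ/Q = 12.3/174.9 = 0.0703.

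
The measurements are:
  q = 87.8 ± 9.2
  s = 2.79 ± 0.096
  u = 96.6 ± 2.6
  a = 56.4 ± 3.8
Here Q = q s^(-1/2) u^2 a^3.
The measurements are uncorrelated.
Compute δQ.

Q is a product of powers, so relative uncertainties combine in quadrature:
  (1·δq/q)² = (1×0.105)² = 0.0110;  (−½·δs/s)² = (-0.5×0.0344)² = 0.000296;  (2·δu/u)² = (2×0.0269)² = 0.00290;  (3·δa/a)² = (3×0.0674)² = 0.0409
δQ/Q = √(0.0550) = 0.235
Q = 8.8e+10, so δQ = 0.235 × 8.8e+10 = 2.06e+10.

2.06e+10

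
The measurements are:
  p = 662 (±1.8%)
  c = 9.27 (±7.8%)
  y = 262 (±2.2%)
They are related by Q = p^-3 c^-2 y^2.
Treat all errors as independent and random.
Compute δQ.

Each factor contributes (exponent × relative error)² to (δQ/Q)²:
  (-3·δp/p)² = (-3×0.0180)² = 0.00292;  (-2·δc/c)² = (-2×0.0780)² = 0.0243;  (2·δy/y)² = (2×0.0220)² = 0.00194
δQ/Q = √(0.0292) = 0.171
Q = 2.75e-06, so δQ = 0.171 × 2.75e-06 = 4.7e-07.

4.7e-07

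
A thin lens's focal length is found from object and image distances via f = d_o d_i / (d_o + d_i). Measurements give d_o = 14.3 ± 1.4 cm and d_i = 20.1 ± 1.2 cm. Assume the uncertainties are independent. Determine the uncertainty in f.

0.521 cm

∂f/∂d_o = (d_i/(d_o+d_i))² = 0.341;  ∂f/∂d_i = (d_o/(d_o+d_i))² = 0.173
δf = √((∂f/∂d_o · δd_o)² + (∂f/∂d_i · δd_i)²) = √(0.228 + 0.0430) = 0.521 cm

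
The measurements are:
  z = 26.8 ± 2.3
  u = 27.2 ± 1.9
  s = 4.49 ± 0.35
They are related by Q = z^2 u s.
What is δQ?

Q is a product of powers, so relative uncertainties combine in quadrature:
  (2·δz/z)² = (2×0.0858)² = 0.0295;  (1·δu/u)² = (1×0.0699)² = 0.00488;  (1·δs/s)² = (1×0.0780)² = 0.00608
δQ/Q = √(0.0404) = 0.201
Q = 87700, so δQ = 0.201 × 87700 = 17600.

17600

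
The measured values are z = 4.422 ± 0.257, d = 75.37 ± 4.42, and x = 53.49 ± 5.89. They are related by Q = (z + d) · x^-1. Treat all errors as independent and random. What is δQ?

0.184

Let u = z + d = 79.79. δu = √(δz² + δd²) = √(0.0660 + 19.5) = 4.43, so δu/u = 0.0555.
Q is then a monomial in u, x:
δQ/Q = √((δu/u)² + (-1·δx/x)²) = √(0.00308 + 0.0121) = 0.123
Q = 1.492, so δQ = 0.123 × 1.492 = 0.184.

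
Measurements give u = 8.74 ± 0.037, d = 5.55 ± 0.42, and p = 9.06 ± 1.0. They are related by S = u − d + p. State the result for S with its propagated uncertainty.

Absolute uncertainties add in quadrature for a linear combination:
  (δu)² = 0.00137;  (δd)² = 0.176;  (δp)² = 1.00
δS = √(1.18) = 1.09
S = 12.2.

12.2 ± 1.09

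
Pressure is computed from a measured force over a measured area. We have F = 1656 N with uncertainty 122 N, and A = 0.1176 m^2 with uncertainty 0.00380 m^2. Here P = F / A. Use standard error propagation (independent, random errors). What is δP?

1130 Pa

Each factor contributes (exponent × relative error)² to (δP/P)²:
  (1·δF/F)² = (1×0.0737)² = 0.00543;  (-1·δA/A)² = (-1×0.0323)² = 0.00104
δP/P = √(0.00647) = 0.0804
P = 14080 Pa, so δP = 0.0804 × 14080 = 1130 Pa.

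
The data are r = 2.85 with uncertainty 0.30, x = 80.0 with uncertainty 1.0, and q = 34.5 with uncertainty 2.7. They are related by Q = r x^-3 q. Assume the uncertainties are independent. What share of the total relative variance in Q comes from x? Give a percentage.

7.56%

(δQ/Q)² = (1·δr/r)² + (-3·δx/x)² + (1·δq/q)²
  r term: (1×0.105)² = 0.0111
  x term: (-3×0.0125)² = 0.00141
  q term: (1×0.0783)² = 0.00612
Total = 0.0186. Share from x = 0.00141/0.0186 = 0.0756.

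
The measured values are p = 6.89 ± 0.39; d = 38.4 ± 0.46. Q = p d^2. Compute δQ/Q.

0.0615

Products/powers → add relative errors in quadrature, weighted by exponent:
  (1·δp/p)² = (1×0.0566)² = 0.00320;  (2·δd/d)² = (2×0.0120)² = 0.000574
δQ/Q = √(0.00378) = 0.0615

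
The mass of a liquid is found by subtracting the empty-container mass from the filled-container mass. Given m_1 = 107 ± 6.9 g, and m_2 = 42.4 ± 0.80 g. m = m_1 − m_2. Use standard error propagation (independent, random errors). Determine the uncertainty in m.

6.95 g

Absolute uncertainties add in quadrature for a linear combination:
  (δm_1)² = 47.6;  (δm_2)² = 0.640
δm = √(48.3) = 6.95 g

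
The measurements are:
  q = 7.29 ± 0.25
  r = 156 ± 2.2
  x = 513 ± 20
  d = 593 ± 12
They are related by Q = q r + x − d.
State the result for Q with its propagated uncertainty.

Let p = q·r = 1140. δp/p = √((1·δq/q)² + (1·δr/r)²) = √(0.00118 + 0.000199) = 0.0371, so δp = 42.2.
Q = p + x − d: δQ = √(δp² + δx² + δd²) = √(1780 + 400 + 144) = 48.2
Q = 1060.

1060 ± 48.2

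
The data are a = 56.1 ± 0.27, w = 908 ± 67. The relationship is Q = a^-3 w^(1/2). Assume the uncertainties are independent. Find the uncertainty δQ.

6.76e-06

Products/powers → add relative errors in quadrature, weighted by exponent:
  (-3·δa/a)² = (-3×0.00481)² = 0.000208;  (½·δw/w)² = (0.5×0.0738)² = 0.00136
δQ/Q = √(0.00157) = 0.0396
Q = 0.000171, so δQ = 0.0396 × 0.000171 = 6.76e-06.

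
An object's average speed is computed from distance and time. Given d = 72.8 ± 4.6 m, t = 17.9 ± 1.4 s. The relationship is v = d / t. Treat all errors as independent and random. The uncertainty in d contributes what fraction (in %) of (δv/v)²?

39.5%

(δv/v)² = (1·δd/d)² + (-1·δt/t)²
  d term: (1×0.0632)² = 0.00399
  t term: (-1×0.0782)² = 0.00612
Total = 0.0101. Share from d = 0.00399/0.0101 = 0.395.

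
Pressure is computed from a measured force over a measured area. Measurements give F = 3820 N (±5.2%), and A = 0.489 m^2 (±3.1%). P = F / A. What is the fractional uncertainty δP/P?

0.0605

Products/powers → add relative errors in quadrature, weighted by exponent:
  (1·δF/F)² = (1×0.0520)² = 0.00270;  (-1·δA/A)² = (-1×0.0310)² = 0.000961
δP/P = √(0.00367) = 0.0605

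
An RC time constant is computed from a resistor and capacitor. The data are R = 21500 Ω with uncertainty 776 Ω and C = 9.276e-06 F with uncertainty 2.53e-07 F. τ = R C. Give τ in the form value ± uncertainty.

0.1994 ± 0.00902 s

Since τ is a product/quotient, work with relative uncertainties:
  (1·δR/R)² = (1×0.0361)² = 0.00130;  (1·δC/C)² = (1×0.0273)² = 0.000744
δτ/τ = √(0.00205) = 0.0452
τ = 0.1994 s, so δτ = 0.0452 × 0.1994 = 0.00902 s.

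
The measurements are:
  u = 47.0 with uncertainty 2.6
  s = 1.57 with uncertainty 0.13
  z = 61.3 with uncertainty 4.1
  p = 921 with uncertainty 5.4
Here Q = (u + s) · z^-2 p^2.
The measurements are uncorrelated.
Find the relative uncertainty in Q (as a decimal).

Let w = u + s = 48.6. δw = √(δu² + δs²) = √(6.76 + 0.0169) = 2.60, so δw/w = 0.0536.
Q is then a monomial in w, z, p:
δQ/Q = √((δw/w)² + (-2·δz/z)² + (2·δp/p)²) = √(0.00287 + 0.0179 + 0.000138) = 0.145

0.145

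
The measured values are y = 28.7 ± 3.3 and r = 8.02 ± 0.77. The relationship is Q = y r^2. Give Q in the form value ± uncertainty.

Since Q is a product/quotient, work with relative uncertainties:
  (1·δy/y)² = (1×0.115)² = 0.0132;  (2·δr/r)² = (2×0.0960)² = 0.0369
δQ/Q = √(0.0501) = 0.224
Q = 1850, so δQ = 0.224 × 1850 = 413.

1850 ± 413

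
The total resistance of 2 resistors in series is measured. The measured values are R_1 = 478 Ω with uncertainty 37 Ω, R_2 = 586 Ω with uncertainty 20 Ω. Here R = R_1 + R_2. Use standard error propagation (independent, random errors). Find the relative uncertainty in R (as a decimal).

Sums and differences: (δR)² = Σ (cᵢ δxᵢ)².
  (δR_1)² = 1370;  (δR_2)² = 400
δR = √(1770) = 42.1 Ω
R = 1060 Ω, so δR/R = 42.1/1060 = 0.0395.

0.0395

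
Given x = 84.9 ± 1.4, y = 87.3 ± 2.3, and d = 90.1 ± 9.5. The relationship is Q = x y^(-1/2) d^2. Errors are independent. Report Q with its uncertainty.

73800 ± 15600

Relative error in a monomial: (δQ/Q)² = Σ (nᵢ · δxᵢ/xᵢ)².
  (1·δx/x)² = (1×0.0165)² = 0.000272;  (−½·δy/y)² = (-0.5×0.0263)² = 0.000174;  (2·δd/d)² = (2×0.105)² = 0.0445
δQ/Q = √(0.0449) = 0.212
Q = 73800, so δQ = 0.212 × 73800 = 15600.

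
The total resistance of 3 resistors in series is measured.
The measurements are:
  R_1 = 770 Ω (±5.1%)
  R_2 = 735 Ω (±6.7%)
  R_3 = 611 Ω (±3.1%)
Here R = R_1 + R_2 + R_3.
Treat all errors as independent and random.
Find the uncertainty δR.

Sums and differences: (δR)² = Σ (cᵢ δxᵢ)².
  (δR_1)² = 1540;  (δR_2)² = 2430;  (δR_3)² = 359
δR = √(4330) = 65.8 Ω

65.8 Ω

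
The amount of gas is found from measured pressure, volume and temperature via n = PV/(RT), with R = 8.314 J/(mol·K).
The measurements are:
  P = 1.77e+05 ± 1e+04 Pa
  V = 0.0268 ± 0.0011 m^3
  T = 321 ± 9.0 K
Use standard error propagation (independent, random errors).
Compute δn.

0.134 mol

For a monomial n ∝ P, V, T^-1, fractional errors add in quadrature:
  (1·δP/P)² = (1×0.0565)² = 0.00319;  (1·δV/V)² = (1×0.0410)² = 0.00168;  (-1·δT/T)² = (-1×0.0280)² = 0.000786
δn/n = √(0.00566) = 0.0753
n = 1.78 mol, so δn = 0.0753 × 1.78 = 0.134 mol.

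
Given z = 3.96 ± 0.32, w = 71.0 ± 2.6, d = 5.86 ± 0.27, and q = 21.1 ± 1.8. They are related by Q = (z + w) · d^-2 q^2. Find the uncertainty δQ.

191

Let u = z + w = 75.0. δu = √(δz² + δw²) = √(0.102 + 6.76) = 2.62, so δu/u = 0.0349.
Q is then a monomial in u, d, q:
δQ/Q = √((δu/u)² + (-2·δd/d)² + (2·δq/q)²) = √(0.00122 + 0.00849 + 0.0291) = 0.197
Q = 972, so δQ = 0.197 × 972 = 191.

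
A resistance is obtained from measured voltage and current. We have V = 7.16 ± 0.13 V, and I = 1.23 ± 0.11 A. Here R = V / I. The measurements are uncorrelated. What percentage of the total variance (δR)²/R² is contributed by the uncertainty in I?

96.0%

(δR/R)² = (1·δV/V)² + (-1·δI/I)²
  V term: (1×0.0182)² = 0.000330
  I term: (-1×0.0894)² = 0.00800
Total = 0.00833. Share from I = 0.00800/0.00833 = 0.960.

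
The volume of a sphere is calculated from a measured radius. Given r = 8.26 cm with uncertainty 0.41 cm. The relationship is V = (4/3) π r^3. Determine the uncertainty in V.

Since V is a product/quotient, work with relative uncertainties:
  (3·δr/r)² = (3×0.0496)² = 0.0222
δV/V = √(0.0222) = 0.149
V = 2360 cm^3, so δV = 0.149 × 2360 = 352 cm^3.

352 cm^3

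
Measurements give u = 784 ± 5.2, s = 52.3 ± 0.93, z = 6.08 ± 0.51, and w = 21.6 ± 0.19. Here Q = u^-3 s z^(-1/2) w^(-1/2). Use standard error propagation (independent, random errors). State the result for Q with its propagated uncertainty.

(9.47 ± 0.473) × 10^-9

Products/powers → add relative errors in quadrature, weighted by exponent:
  (-3·δu/u)² = (-3×0.00663)² = 0.000396;  (1·δs/s)² = (1×0.0178)² = 0.000316;  (−½·δz/z)² = (-0.5×0.0839)² = 0.00176;  (−½·δw/w)² = (-0.5×0.00880)² = 1.93e-05
δQ/Q = √(0.00249) = 0.0499
Q = 9.47e-09, so δQ = 0.0499 × 9.47e-09 = 4.73e-10.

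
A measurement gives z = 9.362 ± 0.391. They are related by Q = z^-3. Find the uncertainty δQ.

0.000153

Q ∝ z^-3, so δQ/Q = |-3| · δz/z = 3 × 0.0418 = 0.125.
Q = 0.001219, so δQ = 0.125 × 0.001219 = 0.000153.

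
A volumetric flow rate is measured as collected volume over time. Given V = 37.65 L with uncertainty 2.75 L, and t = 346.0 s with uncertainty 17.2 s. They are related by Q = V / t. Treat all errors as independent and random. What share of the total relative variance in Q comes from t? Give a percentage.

(δQ/Q)² = (1·δV/V)² + (-1·δt/t)²
  V term: (1×0.0730)² = 0.00534
  t term: (-1×0.0497)² = 0.00247
Total = 0.00781. Share from t = 0.00247/0.00781 = 0.317.

31.7%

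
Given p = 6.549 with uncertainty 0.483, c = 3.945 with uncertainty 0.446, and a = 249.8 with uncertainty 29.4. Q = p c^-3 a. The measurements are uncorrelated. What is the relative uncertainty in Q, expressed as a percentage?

36.7%

Products/powers → add relative errors in quadrature, weighted by exponent:
  (1·δp/p)² = (1×0.0738)² = 0.00544;  (-3·δc/c)² = (-3×0.113)² = 0.115;  (1·δa/a)² = (1×0.118)² = 0.0139
δQ/Q = √(0.134) = 0.367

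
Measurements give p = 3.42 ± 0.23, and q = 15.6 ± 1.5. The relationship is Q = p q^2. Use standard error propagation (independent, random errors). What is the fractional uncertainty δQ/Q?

0.204

Q is a product of powers, so relative uncertainties combine in quadrature:
  (1·δp/p)² = (1×0.0673)² = 0.00452;  (2·δq/q)² = (2×0.0962)² = 0.0370
δQ/Q = √(0.0415) = 0.204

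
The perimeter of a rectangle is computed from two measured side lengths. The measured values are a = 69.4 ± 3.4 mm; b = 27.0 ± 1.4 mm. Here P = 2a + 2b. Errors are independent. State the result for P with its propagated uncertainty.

Sums and differences: (δP)² = Σ (cᵢ δxᵢ)².
  (2·δa)² = 46.2;  (2·δb)² = 7.84
δP = √(54.1) = 7.35 mm
P = 193 mm.

193 ± 7.35 mm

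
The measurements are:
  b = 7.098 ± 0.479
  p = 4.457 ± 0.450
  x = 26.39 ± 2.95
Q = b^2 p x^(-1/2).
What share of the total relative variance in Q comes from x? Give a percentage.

9.91%

(δQ/Q)² = (2·δb/b)² + (1·δp/p)² + (−½·δx/x)²
  b term: (2×0.0675)² = 0.0182
  p term: (1×0.101)² = 0.0102
  x term: (-0.5×0.112)² = 0.00312
Total = 0.0315. Share from x = 0.00312/0.0315 = 0.0991.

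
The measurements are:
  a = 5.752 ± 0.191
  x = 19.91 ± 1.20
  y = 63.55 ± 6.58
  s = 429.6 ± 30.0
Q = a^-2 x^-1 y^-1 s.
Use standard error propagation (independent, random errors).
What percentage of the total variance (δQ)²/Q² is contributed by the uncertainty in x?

15.4%

(δQ/Q)² = (-2·δa/a)² + (-1·δx/x)² + (-1·δy/y)² + (1·δs/s)²
  a term: (-2×0.0332)² = 0.00441
  x term: (-1×0.0603)² = 0.00363
  y term: (-1×0.104)² = 0.0107
  s term: (1×0.0698)² = 0.00488
Total = 0.0236. Share from x = 0.00363/0.0236 = 0.154.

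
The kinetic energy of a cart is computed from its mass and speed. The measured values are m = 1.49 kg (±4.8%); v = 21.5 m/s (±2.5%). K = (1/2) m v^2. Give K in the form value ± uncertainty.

344 ± 23.9 J

Relative error in a monomial: (δK/K)² = Σ (nᵢ · δxᵢ/xᵢ)².
  (1·δm/m)² = (1×0.0480)² = 0.00230;  (2·δv/v)² = (2×0.0250)² = 0.00250
δK/K = √(0.00480) = 0.0693
K = 344 J, so δK = 0.0693 × 344 = 23.9 J.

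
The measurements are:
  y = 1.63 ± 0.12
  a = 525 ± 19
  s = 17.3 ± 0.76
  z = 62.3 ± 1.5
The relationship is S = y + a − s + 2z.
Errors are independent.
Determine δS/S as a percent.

S is a linear combination, so absolute uncertainties add in quadrature:
  (δy)² = 0.0144;  (δa)² = 361;  (δs)² = 0.578;  (2·δz)² = 9.00
δS = √(371) = 19.3
S = 634, so δS/S = 19.3/634 = 0.0304.

3.04%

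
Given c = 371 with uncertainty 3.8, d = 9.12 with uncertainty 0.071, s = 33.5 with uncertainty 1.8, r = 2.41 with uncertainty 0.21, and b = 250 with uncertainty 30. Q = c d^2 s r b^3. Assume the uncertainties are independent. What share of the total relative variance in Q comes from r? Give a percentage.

(δQ/Q)² = (1·δc/c)² + (2·δd/d)² + (1·δs/s)² + (1·δr/r)² + (3·δb/b)²
  c term: (1×0.0102)² = 0.000105
  d term: (2×0.00779)² = 0.000242
  s term: (1×0.0537)² = 0.00289
  r term: (1×0.0871)² = 0.00759
  b term: (3×0.120)² = 0.130
Total = 0.140. Share from r = 0.00759/0.140 = 0.0541.

5.41%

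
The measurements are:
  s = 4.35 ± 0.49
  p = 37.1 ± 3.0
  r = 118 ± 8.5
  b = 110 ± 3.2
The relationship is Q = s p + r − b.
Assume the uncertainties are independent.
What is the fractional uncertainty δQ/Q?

0.143

Let w = s·p = 161. δw/w = √((1·δs/s)² + (1·δp/p)²) = √(0.0127 + 0.00654) = 0.139, so δw = 22.4.
Q = w + r − b: δQ = √(δw² + δr² + δb²) = √(501 + 72.2 + 10.2) = 24.2
Q = 169, so δQ/Q = 24.2/169 = 0.143.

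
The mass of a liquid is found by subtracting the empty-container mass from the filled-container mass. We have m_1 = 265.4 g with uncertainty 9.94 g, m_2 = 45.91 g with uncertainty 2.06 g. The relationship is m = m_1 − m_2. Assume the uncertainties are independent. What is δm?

10.2 g

m is a linear combination, so absolute uncertainties add in quadrature:
  (δm_1)² = 98.8;  (δm_2)² = 4.24
δm = √(103) = 10.2 g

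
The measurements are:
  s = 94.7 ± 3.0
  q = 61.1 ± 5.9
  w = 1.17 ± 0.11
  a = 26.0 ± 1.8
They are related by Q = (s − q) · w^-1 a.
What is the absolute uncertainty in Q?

171

Let u = s − q = 33.6. δu = √(δs² + δq²) = √(9.00 + 34.8) = 6.62, so δu/u = 0.197.
Q is then a monomial in u, w, a:
δQ/Q = √((δu/u)² + (-1·δw/w)² + (1·δa/a)²) = √(0.0388 + 0.00884 + 0.00479) = 0.229
Q = 747, so δQ = 0.229 × 747 = 171.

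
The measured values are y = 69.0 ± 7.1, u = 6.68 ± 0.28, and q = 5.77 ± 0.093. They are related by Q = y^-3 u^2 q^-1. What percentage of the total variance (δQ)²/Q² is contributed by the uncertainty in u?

6.85%

(δQ/Q)² = (-3·δy/y)² + (2·δu/u)² + (-1·δq/q)²
  y term: (-3×0.103)² = 0.0953
  u term: (2×0.0419)² = 0.00703
  q term: (-1×0.0161)² = 0.000260
Total = 0.103. Share from u = 0.00703/0.103 = 0.0685.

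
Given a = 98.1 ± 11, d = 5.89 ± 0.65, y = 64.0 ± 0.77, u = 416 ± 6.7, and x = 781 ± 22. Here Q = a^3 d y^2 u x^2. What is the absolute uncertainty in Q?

2.08e+18

For a monomial Q ∝ a^3, d, y^2, u, x^2, fractional errors add in quadrature:
  (3·δa/a)² = (3×0.112)² = 0.113;  (1·δd/d)² = (1×0.110)² = 0.0122;  (2·δy/y)² = (2×0.0120)² = 0.000579;  (1·δu/u)² = (1×0.0161)² = 0.000259;  (2·δx/x)² = (2×0.0282)² = 0.00317
δQ/Q = √(0.129) = 0.360
Q = 5.78e+18, so δQ = 0.360 × 5.78e+18 = 2.08e+18.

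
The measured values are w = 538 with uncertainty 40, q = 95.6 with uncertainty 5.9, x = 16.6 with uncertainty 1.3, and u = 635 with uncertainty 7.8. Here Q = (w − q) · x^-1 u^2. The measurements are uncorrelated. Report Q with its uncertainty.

Let h = w − q = 442. δh = √(δw² + δq²) = √(1600 + 34.8) = 40.4, so δh/h = 0.0914.
Q is then a monomial in h, x, u:
δQ/Q = √((δh/h)² + (-1·δx/x)² + (2·δu/u)²) = √(0.00835 + 0.00613 + 0.000604) = 0.123
Q = 1.07e+07, so δQ = 0.123 × 1.07e+07 = 1.32e+06.

(1.07 ± 0.132) × 10^7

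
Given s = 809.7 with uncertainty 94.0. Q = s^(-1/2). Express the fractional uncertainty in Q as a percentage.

Q ∝ s^(-1/2), so δQ/Q = |−½| · δs/s = 0.5 × 0.116 = 0.0580.

5.80%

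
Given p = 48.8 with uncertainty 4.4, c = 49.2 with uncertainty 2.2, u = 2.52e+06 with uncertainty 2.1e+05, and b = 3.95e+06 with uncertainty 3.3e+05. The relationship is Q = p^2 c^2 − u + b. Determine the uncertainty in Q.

Let w = p^2·c^2 = 5.76e+06. δw/w = √((2·δp/p)² + (2·δc/c)²) = √(0.0325 + 0.00800) = 0.201, so δw = 1.16e+06.
Q = w − u + b: δQ = √(δw² + δu² + δb²) = √(1.35e+12 + 4.41e+10 + 1.09e+11) = 1.22e+06

1.22e+06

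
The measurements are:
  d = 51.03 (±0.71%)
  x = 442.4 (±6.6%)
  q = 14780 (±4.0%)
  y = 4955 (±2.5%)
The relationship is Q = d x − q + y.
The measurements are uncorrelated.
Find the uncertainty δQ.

1620

Let p = d·x = 22580. δp/p = √((1·δd/d)² + (1·δx/x)²) = √(5.04e-05 + 0.00436) = 0.0664, so δp = 1500.
Q = p − q + y: δQ = √(δp² + δq² + δy²) = √(2.25e+06 + 3.5e+05 + 15300) = 1620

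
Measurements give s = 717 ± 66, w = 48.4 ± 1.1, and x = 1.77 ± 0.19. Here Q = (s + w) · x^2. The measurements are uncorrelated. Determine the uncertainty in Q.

Let u = s + w = 765. δu = √(δs² + δw²) = √(4360 + 1.21) = 66.0, so δu/u = 0.0862.
Q is then a monomial in u, x:
δQ/Q = √((δu/u)² + (2·δx/x)²) = √(0.00744 + 0.0461) = 0.231
Q = 2400, so δQ = 0.231 × 2400 = 555.

555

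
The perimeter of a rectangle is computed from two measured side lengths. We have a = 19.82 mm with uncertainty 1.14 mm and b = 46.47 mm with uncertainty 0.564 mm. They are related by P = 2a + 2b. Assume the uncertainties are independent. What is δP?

2.54 mm

For a sum/difference, combine absolute errors in quadrature:
  (2·δa)² = 5.20;  (2·δb)² = 1.27
δP = √(6.47) = 2.54 mm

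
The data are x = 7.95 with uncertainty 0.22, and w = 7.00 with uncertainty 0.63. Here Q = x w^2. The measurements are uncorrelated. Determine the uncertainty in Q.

70.9

For a monomial Q ∝ x, w^2, fractional errors add in quadrature:
  (1·δx/x)² = (1×0.0277)² = 0.000766;  (2·δw/w)² = (2×0.0900)² = 0.0324
δQ/Q = √(0.0332) = 0.182
Q = 390, so δQ = 0.182 × 390 = 70.9.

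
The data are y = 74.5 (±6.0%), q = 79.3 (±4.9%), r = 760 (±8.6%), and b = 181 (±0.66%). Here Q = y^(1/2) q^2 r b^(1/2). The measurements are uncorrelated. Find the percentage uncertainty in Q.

Q is a product of powers, so relative uncertainties combine in quadrature:
  (½·δy/y)² = (0.5×0.0600)² = 0.000900;  (2·δq/q)² = (2×0.0490)² = 0.00960;  (1·δr/r)² = (1×0.0860)² = 0.00740;  (½·δb/b)² = (0.5×0.00660)² = 1.09e-05
δQ/Q = √(0.0179) = 0.134

13.4%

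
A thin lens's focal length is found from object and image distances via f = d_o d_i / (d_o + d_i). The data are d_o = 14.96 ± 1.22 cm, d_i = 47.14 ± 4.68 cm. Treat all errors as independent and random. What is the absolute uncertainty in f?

∂f/∂d_o = (d_i/(d_o+d_i))² = 0.576;  ∂f/∂d_i = (d_o/(d_o+d_i))² = 0.0580
δf = √((∂f/∂d_o · δd_o)² + (∂f/∂d_i · δd_i)²) = √(0.494 + 0.0738) = 0.754 cm

0.754 cm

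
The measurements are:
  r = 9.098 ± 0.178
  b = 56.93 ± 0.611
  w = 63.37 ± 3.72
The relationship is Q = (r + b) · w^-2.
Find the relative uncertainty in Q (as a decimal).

0.118

Let u = r + b = 66.03. δu = √(δr² + δb²) = √(0.0317 + 0.373) = 0.636, so δu/u = 0.00964.
Q is then a monomial in u, w:
δQ/Q = √((δu/u)² + (-2·δw/w)²) = √(9.29e-05 + 0.0138) = 0.118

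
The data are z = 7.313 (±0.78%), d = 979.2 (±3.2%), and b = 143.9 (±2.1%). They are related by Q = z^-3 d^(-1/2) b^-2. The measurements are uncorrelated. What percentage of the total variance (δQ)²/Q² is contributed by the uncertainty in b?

68.7%

(δQ/Q)² = (-3·δz/z)² + (−½·δd/d)² + (-2·δb/b)²
  z term: (-3×0.00780)² = 0.000548
  d term: (-0.5×0.0320)² = 0.000256
  b term: (-2×0.0210)² = 0.00176
Total = 0.00257. Share from b = 0.00176/0.00257 = 0.687.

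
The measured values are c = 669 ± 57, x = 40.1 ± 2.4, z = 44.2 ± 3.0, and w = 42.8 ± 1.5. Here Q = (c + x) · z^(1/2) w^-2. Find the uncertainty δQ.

0.288

Let u = c + x = 709. δu = √(δc² + δx²) = √(3250 + 5.76) = 57.1, so δu/u = 0.0805.
Q is then a monomial in u, z, w:
δQ/Q = √((δu/u)² + (½·δz/z)² + (-2·δw/w)²) = √(0.00647 + 0.00115 + 0.00491) = 0.112
Q = 2.57, so δQ = 0.112 × 2.57 = 0.288.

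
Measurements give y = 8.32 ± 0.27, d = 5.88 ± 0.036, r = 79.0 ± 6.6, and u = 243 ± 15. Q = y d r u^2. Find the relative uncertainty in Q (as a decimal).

0.153

Relative error in a monomial: (δQ/Q)² = Σ (nᵢ · δxᵢ/xᵢ)².
  (1·δy/y)² = (1×0.0325)² = 0.00105;  (1·δd/d)² = (1×0.00612)² = 3.75e-05;  (1·δr/r)² = (1×0.0835)² = 0.00698;  (2·δu/u)² = (2×0.0617)² = 0.0152
δQ/Q = √(0.0233) = 0.153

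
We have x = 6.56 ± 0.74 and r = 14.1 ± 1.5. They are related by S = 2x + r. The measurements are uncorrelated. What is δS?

S is a linear combination, so absolute uncertainties add in quadrature:
  (2·δx)² = 2.19;  (δr)² = 2.25
δS = √(4.44) = 2.11

2.11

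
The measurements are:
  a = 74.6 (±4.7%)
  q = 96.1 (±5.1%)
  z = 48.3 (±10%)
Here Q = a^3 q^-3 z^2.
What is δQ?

315

For a monomial Q ∝ a^3, q^-3, z^2, fractional errors add in quadrature:
  (3·δa/a)² = (3×0.0470)² = 0.0199;  (-3·δq/q)² = (-3×0.0510)² = 0.0234;  (2·δz/z)² = (2×0.100)² = 0.0400
δQ/Q = √(0.0833) = 0.289
Q = 1090, so δQ = 0.289 × 1090 = 315.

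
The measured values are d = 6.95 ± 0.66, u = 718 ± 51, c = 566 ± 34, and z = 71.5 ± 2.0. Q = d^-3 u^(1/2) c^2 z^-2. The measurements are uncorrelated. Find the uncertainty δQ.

Since Q is a product/quotient, work with relative uncertainties:
  (-3·δd/d)² = (-3×0.0950)² = 0.0812;  (½·δu/u)² = (0.5×0.0710)² = 0.00126;  (2·δc/c)² = (2×0.0601)² = 0.0144;  (-2·δz/z)² = (-2×0.0280)² = 0.00313
δQ/Q = √(0.1000) = 0.316
Q = 5.00, so δQ = 0.316 × 5.00 = 1.58.

1.58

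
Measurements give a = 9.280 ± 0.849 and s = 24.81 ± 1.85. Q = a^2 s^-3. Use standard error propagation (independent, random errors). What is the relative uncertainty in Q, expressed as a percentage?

Relative error in a monomial: (δQ/Q)² = Σ (nᵢ · δxᵢ/xᵢ)².
  (2·δa/a)² = (2×0.0915)² = 0.0335;  (-3·δs/s)² = (-3×0.0746)² = 0.0500
δQ/Q = √(0.0835) = 0.289

28.9%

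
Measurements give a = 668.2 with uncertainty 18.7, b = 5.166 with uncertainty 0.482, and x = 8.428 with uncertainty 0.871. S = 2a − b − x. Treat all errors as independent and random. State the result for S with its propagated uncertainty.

Each term contributes (cᵢ δxᵢ)² to (δS)²:
  (2·δa)² = 1400;  (δb)² = 0.232;  (δx)² = 0.759
δS = √(1400) = 37.4
S = 1323.

1323 ± 37.4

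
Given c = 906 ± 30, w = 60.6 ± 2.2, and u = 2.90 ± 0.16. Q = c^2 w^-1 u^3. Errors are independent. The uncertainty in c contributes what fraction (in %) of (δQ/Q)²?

13.3%

(δQ/Q)² = (2·δc/c)² + (-1·δw/w)² + (3·δu/u)²
  c term: (2×0.0331)² = 0.00439
  w term: (-1×0.0363)² = 0.00132
  u term: (3×0.0552)² = 0.0274
Total = 0.0331. Share from c = 0.00439/0.0331 = 0.133.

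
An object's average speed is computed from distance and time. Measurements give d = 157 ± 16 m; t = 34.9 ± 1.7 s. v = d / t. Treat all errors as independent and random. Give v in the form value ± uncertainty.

v is a product of powers, so relative uncertainties combine in quadrature:
  (1·δd/d)² = (1×0.102)² = 0.0104;  (-1·δt/t)² = (-1×0.0487)² = 0.00237
δv/v = √(0.0128) = 0.113
v = 4.50 m/s, so δv = 0.113 × 4.50 = 0.508 m/s.

4.50 ± 0.508 m/s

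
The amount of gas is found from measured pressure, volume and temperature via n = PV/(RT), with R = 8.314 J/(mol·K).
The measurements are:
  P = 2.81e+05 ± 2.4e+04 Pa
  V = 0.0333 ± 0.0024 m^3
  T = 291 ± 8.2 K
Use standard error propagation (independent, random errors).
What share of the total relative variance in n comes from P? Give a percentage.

(δn/n)² = (1·δP/P)² + (1·δV/V)² + (-1·δT/T)²
  P term: (1×0.0854)² = 0.00729
  V term: (1×0.0721)² = 0.00519
  T term: (-1×0.0282)² = 0.000794
Total = 0.0133. Share from P = 0.00729/0.0133 = 0.549.

54.9%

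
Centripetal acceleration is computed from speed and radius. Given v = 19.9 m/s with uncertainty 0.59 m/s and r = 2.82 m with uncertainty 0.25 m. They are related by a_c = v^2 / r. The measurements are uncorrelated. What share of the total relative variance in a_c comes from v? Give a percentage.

(δa_c/a_c)² = (2·δv/v)² + (-1·δr/r)²
  v term: (2×0.0296)² = 0.00352
  r term: (-1×0.0887)² = 0.00786
Total = 0.0114. Share from v = 0.00352/0.0114 = 0.309.

30.9%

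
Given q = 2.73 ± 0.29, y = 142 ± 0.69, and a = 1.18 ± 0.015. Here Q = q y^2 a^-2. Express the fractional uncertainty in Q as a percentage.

11.0%

Since Q is a product/quotient, work with relative uncertainties:
  (1·δq/q)² = (1×0.106)² = 0.0113;  (2·δy/y)² = (2×0.00486)² = 9.44e-05;  (-2·δa/a)² = (-2×0.0127)² = 0.000646
δQ/Q = √(0.0120) = 0.110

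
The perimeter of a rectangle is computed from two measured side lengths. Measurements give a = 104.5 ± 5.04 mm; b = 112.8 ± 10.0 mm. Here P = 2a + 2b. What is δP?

Sums and differences: (δP)² = Σ (cᵢ δxᵢ)².
  (2·δa)² = 102;  (2·δb)² = 400
δP = √(502) = 22.4 mm

22.4 mm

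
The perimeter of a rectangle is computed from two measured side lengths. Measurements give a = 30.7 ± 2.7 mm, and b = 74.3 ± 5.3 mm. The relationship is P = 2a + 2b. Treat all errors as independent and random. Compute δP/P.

0.0566

Sums and differences: (δP)² = Σ (cᵢ δxᵢ)².
  (2·δa)² = 29.2;  (2·δb)² = 112
δP = √(142) = 11.9 mm
P = 210 mm, so δP/P = 11.9/210 = 0.0566.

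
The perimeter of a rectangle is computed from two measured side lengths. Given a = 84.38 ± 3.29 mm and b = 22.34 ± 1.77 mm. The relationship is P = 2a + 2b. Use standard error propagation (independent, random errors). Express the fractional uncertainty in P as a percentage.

3.50%

Sums and differences: (δP)² = Σ (cᵢ δxᵢ)².
  (2·δa)² = 43.3;  (2·δb)² = 12.5
δP = √(55.8) = 7.47 mm
P = 213.4 mm, so δP/P = 7.47/213.4 = 0.0350.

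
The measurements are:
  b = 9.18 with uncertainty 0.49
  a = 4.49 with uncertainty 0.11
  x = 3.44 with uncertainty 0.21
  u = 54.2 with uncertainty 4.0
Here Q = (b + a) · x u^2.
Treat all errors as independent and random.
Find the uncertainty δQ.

Let w = b + a = 13.7. δw = √(δb² + δa²) = √(0.240 + 0.0121) = 0.502, so δw/w = 0.0367.
Q is then a monomial in w, x, u:
δQ/Q = √((δw/w)² + (1·δx/x)² + (2·δu/u)²) = √(0.00135 + 0.00373 + 0.0218) = 0.164
Q = 1.38e+05, so δQ = 0.164 × 1.38e+05 = 22600.

22600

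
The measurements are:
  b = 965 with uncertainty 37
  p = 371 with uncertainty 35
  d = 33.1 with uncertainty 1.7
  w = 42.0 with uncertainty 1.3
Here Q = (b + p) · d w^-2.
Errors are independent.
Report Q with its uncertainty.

25.1 ± 2.23

Let u = b + p = 1340. δu = √(δb² + δp²) = √(1370 + 1220) = 50.9, so δu/u = 0.0381.
Q is then a monomial in u, d, w:
δQ/Q = √((δu/u)² + (1·δd/d)² + (-2·δw/w)²) = √(0.00145 + 0.00264 + 0.00383) = 0.0890
Q = 25.1, so δQ = 0.0890 × 25.1 = 2.23.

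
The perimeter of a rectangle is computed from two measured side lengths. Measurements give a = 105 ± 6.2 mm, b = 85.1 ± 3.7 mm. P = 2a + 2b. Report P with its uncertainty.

380 ± 14.4 mm

Absolute uncertainties add in quadrature for a linear combination:
  (2·δa)² = 154;  (2·δb)² = 54.8
δP = √(209) = 14.4 mm
P = 380 mm.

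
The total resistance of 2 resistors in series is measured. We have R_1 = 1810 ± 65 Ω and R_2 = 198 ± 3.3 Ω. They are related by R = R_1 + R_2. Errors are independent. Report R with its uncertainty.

2010 ± 65.1 Ω

For a sum/difference, combine absolute errors in quadrature:
  (δR_1)² = 4220;  (δR_2)² = 10.9
δR = √(4240) = 65.1 Ω
R = 2010 Ω.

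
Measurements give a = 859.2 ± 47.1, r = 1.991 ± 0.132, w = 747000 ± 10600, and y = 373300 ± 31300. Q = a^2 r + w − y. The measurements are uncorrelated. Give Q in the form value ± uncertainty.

Let p = a^2·r = 1.47e+06. δp/p = √((2·δa/a)² + (1·δr/r)²) = √(0.0120 + 0.00440) = 0.128, so δp = 1.88e+05.
Q = p + w − y: δQ = √(δp² + δw² + δy²) = √(3.55e+10 + 1.12e+08 + 9.8e+08) = 1.91e+05
Q = 1.844e+06.

(1.844 ± 0.191) × 10^6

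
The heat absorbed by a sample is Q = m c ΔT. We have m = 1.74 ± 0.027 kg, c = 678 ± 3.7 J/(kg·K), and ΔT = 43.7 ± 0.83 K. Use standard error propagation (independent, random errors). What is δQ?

For a monomial Q ∝ m, c, ΔT, fractional errors add in quadrature:
  (1·δm/m)² = (1×0.0155)² = 0.000241;  (1·δc/c)² = (1×0.00546)² = 2.98e-05;  (1·δΔT/ΔT)² = (1×0.0190)² = 0.000361
δQ/Q = √(0.000631) = 0.0251
Q = 51600 J, so δQ = 0.0251 × 51600 = 1300 J.

1300 J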